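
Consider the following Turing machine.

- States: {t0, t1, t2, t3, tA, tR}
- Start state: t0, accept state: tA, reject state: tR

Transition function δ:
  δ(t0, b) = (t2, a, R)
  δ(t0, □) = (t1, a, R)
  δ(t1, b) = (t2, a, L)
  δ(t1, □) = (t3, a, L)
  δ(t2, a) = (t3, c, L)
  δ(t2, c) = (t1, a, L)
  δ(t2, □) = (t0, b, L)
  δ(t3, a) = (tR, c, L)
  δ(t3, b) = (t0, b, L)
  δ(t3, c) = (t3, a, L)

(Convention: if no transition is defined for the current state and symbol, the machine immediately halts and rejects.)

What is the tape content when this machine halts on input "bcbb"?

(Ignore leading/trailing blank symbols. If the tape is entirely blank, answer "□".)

Execution trace:
Initial: [t0]bcbb
Step 1: δ(t0, b) = (t2, a, R) → a[t2]cbb
Step 2: δ(t2, c) = (t1, a, L) → [t1]aabb

No transition is defined for δ(t1, a). By convention the machine halts and rejects.

Final tape (ignoring leading/trailing blanks): aabb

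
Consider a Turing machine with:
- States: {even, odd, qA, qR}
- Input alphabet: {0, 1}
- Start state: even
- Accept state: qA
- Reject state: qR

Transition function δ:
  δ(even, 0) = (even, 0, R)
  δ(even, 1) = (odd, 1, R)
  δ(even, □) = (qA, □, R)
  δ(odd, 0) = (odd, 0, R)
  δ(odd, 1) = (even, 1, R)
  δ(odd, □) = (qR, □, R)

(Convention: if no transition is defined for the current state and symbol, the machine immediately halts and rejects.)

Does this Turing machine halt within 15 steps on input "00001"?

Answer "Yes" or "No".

Execution trace:
Initial: [even]00001
Step 1: δ(even, 0) = (even, 0, R) → 0[even]0001
Step 2: δ(even, 0) = (even, 0, R) → 00[even]001
Step 3: δ(even, 0) = (even, 0, R) → 000[even]01
Step 4: δ(even, 0) = (even, 0, R) → 0000[even]1
Step 5: δ(even, 1) = (odd, 1, R) → 00001[odd]□
Step 6: δ(odd, □) = (qR, □, R) → 00001□[qR]□

The machine reaches the reject state qR and halts.
The machine halted after 6 steps (within the 15-step bound).

Answer: Yes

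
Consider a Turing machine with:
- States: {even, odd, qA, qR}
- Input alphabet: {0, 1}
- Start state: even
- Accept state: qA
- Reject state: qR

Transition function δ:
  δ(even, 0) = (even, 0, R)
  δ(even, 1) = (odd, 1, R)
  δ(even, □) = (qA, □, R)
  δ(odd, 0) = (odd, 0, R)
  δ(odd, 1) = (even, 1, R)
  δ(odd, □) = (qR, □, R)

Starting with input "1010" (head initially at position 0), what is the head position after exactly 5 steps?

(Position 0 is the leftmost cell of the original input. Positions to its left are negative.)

Execution trace (head position shown):
Step 0: [even]1010  (head at position 0)
Step 1: move right → 1[odd]010  (head at position 1)
Step 2: move right → 10[odd]10  (head at position 2)
Step 3: move right → 101[even]0  (head at position 3)
Step 4: move right → 1010[even]□  (head at position 4)
Step 5: move right → 1010□[qA]□  (head at position 5)

After 5 steps, the head is at position 5.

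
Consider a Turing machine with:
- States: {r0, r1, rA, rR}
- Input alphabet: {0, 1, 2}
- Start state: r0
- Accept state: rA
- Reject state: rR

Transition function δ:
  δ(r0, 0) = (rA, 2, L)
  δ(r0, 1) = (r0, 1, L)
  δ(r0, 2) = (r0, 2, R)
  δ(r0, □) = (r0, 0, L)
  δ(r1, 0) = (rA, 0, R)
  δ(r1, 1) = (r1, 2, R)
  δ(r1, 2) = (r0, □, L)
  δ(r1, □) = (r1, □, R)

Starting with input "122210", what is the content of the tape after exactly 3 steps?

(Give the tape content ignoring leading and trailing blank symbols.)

Execution trace:
Initial: [r0]122210
Step 1: δ(r0, 1) = (r0, 1, L) → [r0]□122210
Step 2: δ(r0, □) = (r0, 0, L) → [r0]□0122210
Step 3: δ(r0, □) = (r0, 0, L) → [r0]□00122210

After 3 steps, the tape (ignoring leading/trailing blanks) is: 00122210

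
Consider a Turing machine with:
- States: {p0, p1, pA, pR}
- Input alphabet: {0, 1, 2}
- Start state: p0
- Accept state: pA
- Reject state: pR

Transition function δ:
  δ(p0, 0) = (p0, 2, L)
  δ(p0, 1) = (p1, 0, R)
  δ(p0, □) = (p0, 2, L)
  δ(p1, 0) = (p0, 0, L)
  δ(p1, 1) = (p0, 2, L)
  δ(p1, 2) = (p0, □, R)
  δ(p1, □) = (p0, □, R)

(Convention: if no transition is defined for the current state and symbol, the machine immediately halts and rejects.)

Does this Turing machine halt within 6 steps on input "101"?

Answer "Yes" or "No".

Execution trace:
Initial: [p0]101
Step 1: δ(p0, 1) = (p1, 0, R) → 0[p1]01
Step 2: δ(p1, 0) = (p0, 0, L) → [p0]001
Step 3: δ(p0, 0) = (p0, 2, L) → [p0]□201
Step 4: δ(p0, □) = (p0, 2, L) → [p0]□2201
Step 5: δ(p0, □) = (p0, 2, L) → [p0]□22201
Step 6: δ(p0, □) = (p0, 2, L) → [p0]□222201

The machine has not reached a halting state after 6 steps.
The machine did not halt within the 6-step bound.

Answer: No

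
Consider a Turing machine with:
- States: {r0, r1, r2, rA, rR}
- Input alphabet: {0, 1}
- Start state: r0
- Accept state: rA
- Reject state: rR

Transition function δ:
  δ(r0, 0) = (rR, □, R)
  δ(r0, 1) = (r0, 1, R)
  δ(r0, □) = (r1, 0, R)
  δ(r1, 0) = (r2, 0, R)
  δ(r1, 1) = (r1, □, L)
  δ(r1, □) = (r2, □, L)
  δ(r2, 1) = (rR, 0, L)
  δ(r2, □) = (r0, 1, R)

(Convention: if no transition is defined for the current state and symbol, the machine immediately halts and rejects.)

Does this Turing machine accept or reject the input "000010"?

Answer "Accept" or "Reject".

Execution trace:
Initial: [r0]000010
Step 1: δ(r0, 0) = (rR, □, R) → □[rR]00010

The machine reaches the reject state rR and halts.

Answer: Reject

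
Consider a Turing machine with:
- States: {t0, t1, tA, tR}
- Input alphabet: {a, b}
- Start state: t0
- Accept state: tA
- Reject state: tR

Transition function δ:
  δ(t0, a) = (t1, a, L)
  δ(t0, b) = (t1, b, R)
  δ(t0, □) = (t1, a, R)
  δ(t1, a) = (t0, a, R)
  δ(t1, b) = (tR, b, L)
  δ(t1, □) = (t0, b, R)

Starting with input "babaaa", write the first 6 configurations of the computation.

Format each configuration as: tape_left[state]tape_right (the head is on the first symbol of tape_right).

Transitions applied:
Step 1: δ(t0, b) = (t1, b, R)
Step 2: δ(t1, a) = (t0, a, R)
Step 3: δ(t0, b) = (t1, b, R)
Step 4: δ(t1, a) = (t0, a, R)
Step 5: δ(t0, a) = (t1, a, L)

The first 6 configurations are:
[t0]babaaa ⊢ b[t1]abaaa ⊢ ba[t0]baaa ⊢ bab[t1]aaa ⊢ baba[t0]aa ⊢ bab[t1]aaa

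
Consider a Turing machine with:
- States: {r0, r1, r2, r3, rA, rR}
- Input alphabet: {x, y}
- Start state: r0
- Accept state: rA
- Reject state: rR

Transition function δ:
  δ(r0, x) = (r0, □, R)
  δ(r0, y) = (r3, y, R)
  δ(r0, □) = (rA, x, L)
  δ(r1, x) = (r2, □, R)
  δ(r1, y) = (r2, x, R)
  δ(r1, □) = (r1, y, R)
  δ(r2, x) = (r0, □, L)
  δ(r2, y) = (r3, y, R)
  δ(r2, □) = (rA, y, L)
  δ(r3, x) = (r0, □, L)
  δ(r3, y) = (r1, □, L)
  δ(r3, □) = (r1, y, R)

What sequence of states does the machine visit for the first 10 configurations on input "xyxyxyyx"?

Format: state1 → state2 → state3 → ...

Execution trace:
Initial: [r0]xyxyxyyx
Step 1: δ(r0, x) = (r0, □, R) → □[r0]yxyxyyx
Step 2: δ(r0, y) = (r3, y, R) → □y[r3]xyxyyx
Step 3: δ(r3, x) = (r0, □, L) → □[r0]y□yxyyx
Step 4: δ(r0, y) = (r3, y, R) → □y[r3]□yxyyx
Step 5: δ(r3, □) = (r1, y, R) → □yy[r1]yxyyx
Step 6: δ(r1, y) = (r2, x, R) → □yyx[r2]xyyx
Step 7: δ(r2, x) = (r0, □, L) → □yy[r0]x□yyx
Step 8: δ(r0, x) = (r0, □, R) → □yy□[r0]□yyx
Step 9: δ(r0, □) = (rA, x, L) → □yy[rA]□xyyx

The machine reaches the accept state rA and halts.

State sequence: r0 → r0 → r3 → r0 → r3 → r1 → r2 → r0 → r0 → rA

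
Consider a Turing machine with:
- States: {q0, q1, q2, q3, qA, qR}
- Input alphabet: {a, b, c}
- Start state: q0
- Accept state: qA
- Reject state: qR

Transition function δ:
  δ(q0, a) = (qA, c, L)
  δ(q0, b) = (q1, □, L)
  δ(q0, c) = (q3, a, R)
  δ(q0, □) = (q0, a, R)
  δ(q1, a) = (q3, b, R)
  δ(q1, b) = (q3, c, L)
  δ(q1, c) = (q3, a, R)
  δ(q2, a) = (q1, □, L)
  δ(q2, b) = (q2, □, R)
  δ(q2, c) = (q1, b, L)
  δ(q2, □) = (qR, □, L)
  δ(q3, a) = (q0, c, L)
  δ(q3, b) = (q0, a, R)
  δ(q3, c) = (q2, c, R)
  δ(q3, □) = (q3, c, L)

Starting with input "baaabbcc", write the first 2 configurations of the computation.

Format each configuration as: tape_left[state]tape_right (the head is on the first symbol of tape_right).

Transitions applied:
Step 1: δ(q0, b) = (q1, □, L)

The first 2 configurations are:
[q0]baaabbcc ⊢ [q1]□□aaabbcc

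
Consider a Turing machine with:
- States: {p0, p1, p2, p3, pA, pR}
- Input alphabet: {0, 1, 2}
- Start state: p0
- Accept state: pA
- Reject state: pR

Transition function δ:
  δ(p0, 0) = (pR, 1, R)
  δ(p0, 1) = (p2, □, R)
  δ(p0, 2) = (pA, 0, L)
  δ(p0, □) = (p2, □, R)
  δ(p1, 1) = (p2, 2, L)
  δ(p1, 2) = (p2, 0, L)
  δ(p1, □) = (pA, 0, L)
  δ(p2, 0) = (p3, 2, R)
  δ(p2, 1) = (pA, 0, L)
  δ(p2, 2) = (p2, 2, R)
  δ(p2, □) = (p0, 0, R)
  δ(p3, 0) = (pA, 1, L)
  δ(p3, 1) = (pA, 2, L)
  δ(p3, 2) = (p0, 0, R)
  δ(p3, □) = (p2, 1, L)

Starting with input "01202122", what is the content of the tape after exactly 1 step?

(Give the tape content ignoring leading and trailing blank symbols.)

Execution trace:
Initial: [p0]01202122
Step 1: δ(p0, 0) = (pR, 1, R) → 1[pR]1202122

The machine reaches the reject state pR and halts.

After 1 step, the tape (ignoring leading/trailing blanks) is: 11202122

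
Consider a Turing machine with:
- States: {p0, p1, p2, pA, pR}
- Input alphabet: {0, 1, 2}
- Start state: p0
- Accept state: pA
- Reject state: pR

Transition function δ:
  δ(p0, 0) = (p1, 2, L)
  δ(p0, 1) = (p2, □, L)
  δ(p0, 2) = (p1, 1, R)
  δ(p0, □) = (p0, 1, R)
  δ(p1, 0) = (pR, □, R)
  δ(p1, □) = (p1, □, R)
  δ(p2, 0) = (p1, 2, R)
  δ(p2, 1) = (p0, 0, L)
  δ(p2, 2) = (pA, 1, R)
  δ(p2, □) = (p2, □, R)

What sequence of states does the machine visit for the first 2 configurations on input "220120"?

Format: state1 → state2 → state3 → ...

Execution trace:
Initial: [p0]220120
Step 1: δ(p0, 2) = (p1, 1, R) → 1[p1]20120

No transition is defined for δ(p1, 2). By convention the machine halts and rejects.

State sequence: p0 → p1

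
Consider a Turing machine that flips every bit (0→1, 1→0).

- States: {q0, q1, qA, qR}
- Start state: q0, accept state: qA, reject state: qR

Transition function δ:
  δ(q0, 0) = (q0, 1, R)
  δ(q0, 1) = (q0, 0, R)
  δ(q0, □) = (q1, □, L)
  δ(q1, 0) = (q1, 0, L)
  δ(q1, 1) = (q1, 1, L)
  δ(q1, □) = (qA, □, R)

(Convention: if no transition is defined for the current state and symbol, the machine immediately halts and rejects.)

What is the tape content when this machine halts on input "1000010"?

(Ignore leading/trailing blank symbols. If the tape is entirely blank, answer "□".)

Execution trace:
Initial: [q0]1000010
Step 1: δ(q0, 1) = (q0, 0, R) → 0[q0]000010
Step 2: δ(q0, 0) = (q0, 1, R) → 01[q0]00010
Step 3: δ(q0, 0) = (q0, 1, R) → 011[q0]0010
Step 4: δ(q0, 0) = (q0, 1, R) → 0111[q0]010
Step 5: δ(q0, 0) = (q0, 1, R) → 01111[q0]10
Step 6: δ(q0, 1) = (q0, 0, R) → 011110[q0]0
Step 7: δ(q0, 0) = (q0, 1, R) → 0111101[q0]□
Step 8: δ(q0, □) = (q1, □, L) → 011110[q1]1□
Step 9: δ(q1, 1) = (q1, 1, L) → 01111[q1]01□
Step 10: δ(q1, 0) = (q1, 0, L) → 0111[q1]101□
Step 11: δ(q1, 1) = (q1, 1, L) → 011[q1]1101□
Step 12: δ(q1, 1) = (q1, 1, L) → 01[q1]11101□
Step 13: δ(q1, 1) = (q1, 1, L) → 0[q1]111101□
Step 14: δ(q1, 1) = (q1, 1, L) → [q1]0111101□
Step 15: δ(q1, 0) = (q1, 0, L) → [q1]□0111101□
Step 16: δ(q1, □) = (qA, □, R) → □[qA]0111101□

The machine reaches the accept state qA and halts.

Final tape (ignoring leading/trailing blanks): 0111101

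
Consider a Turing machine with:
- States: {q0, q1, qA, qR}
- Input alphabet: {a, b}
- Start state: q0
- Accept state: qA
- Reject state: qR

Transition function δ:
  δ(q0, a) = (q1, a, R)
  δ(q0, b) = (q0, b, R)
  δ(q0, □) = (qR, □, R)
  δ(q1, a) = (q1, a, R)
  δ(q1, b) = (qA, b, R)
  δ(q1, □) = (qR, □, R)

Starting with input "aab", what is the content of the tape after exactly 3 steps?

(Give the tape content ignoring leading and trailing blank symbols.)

Execution trace:
Initial: [q0]aab
Step 1: δ(q0, a) = (q1, a, R) → a[q1]ab
Step 2: δ(q1, a) = (q1, a, R) → aa[q1]b
Step 3: δ(q1, b) = (qA, b, R) → aab[qA]□

The machine reaches the accept state qA and halts.

After 3 steps, the tape (ignoring leading/trailing blanks) is: aab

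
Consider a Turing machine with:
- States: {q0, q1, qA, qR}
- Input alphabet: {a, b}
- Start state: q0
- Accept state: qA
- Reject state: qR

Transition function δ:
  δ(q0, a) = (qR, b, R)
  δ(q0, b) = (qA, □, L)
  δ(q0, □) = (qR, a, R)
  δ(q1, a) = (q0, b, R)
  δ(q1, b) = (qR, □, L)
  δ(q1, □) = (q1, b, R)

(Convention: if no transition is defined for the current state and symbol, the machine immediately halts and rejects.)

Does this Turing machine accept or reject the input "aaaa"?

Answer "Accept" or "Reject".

Execution trace:
Initial: [q0]aaaa
Step 1: δ(q0, a) = (qR, b, R) → b[qR]aaa

The machine reaches the reject state qR and halts.

Answer: Reject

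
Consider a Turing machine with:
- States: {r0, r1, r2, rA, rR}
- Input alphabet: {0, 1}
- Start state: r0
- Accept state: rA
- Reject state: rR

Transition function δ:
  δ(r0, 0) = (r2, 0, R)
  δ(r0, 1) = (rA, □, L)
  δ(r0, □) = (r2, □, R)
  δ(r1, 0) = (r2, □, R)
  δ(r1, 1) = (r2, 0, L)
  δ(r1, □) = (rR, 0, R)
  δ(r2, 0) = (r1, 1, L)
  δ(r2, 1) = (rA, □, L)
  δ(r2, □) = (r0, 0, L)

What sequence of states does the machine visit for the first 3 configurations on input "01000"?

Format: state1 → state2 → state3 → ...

Execution trace:
Initial: [r0]01000
Step 1: δ(r0, 0) = (r2, 0, R) → 0[r2]1000
Step 2: δ(r2, 1) = (rA, □, L) → [rA]0□000

The machine reaches the accept state rA and halts.

State sequence: r0 → r2 → rA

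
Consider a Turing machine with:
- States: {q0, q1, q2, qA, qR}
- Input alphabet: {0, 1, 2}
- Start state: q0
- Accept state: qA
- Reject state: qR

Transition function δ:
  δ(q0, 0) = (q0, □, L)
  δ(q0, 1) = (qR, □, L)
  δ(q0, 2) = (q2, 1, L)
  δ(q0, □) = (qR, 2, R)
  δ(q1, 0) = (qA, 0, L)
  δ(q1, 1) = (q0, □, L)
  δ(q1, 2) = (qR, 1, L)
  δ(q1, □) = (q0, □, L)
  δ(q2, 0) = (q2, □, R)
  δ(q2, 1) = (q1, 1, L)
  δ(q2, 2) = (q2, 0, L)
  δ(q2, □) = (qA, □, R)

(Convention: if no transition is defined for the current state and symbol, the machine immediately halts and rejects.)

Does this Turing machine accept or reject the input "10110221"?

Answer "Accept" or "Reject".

Execution trace:
Initial: [q0]10110221
Step 1: δ(q0, 1) = (qR, □, L) → [qR]□□0110221

The machine reaches the reject state qR and halts.

Answer: Reject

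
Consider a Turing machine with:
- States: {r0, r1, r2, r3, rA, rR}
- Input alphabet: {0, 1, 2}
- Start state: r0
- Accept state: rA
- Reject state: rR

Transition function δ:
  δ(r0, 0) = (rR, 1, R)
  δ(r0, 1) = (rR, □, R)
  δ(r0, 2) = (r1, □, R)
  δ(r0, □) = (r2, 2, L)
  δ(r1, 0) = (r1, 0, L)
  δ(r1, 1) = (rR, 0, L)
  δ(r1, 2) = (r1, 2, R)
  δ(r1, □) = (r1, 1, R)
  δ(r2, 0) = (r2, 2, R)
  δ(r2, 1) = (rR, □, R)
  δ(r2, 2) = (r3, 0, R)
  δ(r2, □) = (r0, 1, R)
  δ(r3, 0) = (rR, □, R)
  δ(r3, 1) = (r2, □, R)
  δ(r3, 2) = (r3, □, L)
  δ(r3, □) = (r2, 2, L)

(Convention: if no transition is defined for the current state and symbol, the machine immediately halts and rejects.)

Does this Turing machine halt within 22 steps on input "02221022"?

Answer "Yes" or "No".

Execution trace:
Initial: [r0]02221022
Step 1: δ(r0, 0) = (rR, 1, R) → 1[rR]2221022

The machine reaches the reject state rR and halts.
The machine halted after 1 step (within the 22-step bound).

Answer: Yes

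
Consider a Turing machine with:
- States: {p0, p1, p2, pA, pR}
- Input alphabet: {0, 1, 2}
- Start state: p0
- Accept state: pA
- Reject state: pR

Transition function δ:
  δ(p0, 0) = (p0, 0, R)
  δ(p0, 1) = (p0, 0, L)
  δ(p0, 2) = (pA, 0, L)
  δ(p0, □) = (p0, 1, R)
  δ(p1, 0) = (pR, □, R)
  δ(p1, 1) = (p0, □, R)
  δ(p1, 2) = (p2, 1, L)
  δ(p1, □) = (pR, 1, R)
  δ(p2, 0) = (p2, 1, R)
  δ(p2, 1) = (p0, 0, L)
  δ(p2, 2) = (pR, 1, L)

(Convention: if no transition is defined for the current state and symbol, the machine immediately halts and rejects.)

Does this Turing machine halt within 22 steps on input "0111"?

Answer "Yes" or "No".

Execution trace:
Initial: [p0]0111
Step 1: δ(p0, 0) = (p0, 0, R) → 0[p0]111
Step 2: δ(p0, 1) = (p0, 0, L) → [p0]0011
Step 3: δ(p0, 0) = (p0, 0, R) → 0[p0]011
Step 4: δ(p0, 0) = (p0, 0, R) → 00[p0]11
Step 5: δ(p0, 1) = (p0, 0, L) → 0[p0]001
Step 6: δ(p0, 0) = (p0, 0, R) → 00[p0]01
Step 7: δ(p0, 0) = (p0, 0, R) → 000[p0]1
Step 8: δ(p0, 1) = (p0, 0, L) → 00[p0]00
Step 9: δ(p0, 0) = (p0, 0, R) → 000[p0]0
Step 10: δ(p0, 0) = (p0, 0, R) → 0000[p0]□
Step 11: δ(p0, □) = (p0, 1, R) → 00001[p0]□
Step 12: δ(p0, □) = (p0, 1, R) → 000011[p0]□
Step 13: δ(p0, □) = (p0, 1, R) → 0000111[p0]□
Step 14: δ(p0, □) = (p0, 1, R) → 00001111[p0]□
Step 15: δ(p0, □) = (p0, 1, R) → 000011111[p0]□
Step 16: δ(p0, □) = (p0, 1, R) → 0000111111[p0]□
Step 17: δ(p0, □) = (p0, 1, R) → 00001111111[p0]□
Step 18: δ(p0, □) = (p0, 1, R) → 000011111111[p0]□
Step 19: δ(p0, □) = (p0, 1, R) → 0000111111111[p0]□
Step 20: δ(p0, □) = (p0, 1, R) → 00001111111111[p0]□
Step 21: δ(p0, □) = (p0, 1, R) → 000011111111111[p0]□
Step 22: δ(p0, □) = (p0, 1, R) → 0000111111111111[p0]□

The machine has not reached a halting state after 22 steps.
The machine did not halt within the 22-step bound.

Answer: No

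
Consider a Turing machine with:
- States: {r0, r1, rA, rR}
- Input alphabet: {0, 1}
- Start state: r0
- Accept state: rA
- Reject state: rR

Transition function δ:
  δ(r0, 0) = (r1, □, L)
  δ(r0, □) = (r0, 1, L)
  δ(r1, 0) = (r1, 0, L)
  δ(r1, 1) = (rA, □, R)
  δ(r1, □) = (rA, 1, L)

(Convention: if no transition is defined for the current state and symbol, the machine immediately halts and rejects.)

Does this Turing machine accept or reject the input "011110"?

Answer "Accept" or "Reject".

Execution trace:
Initial: [r0]011110
Step 1: δ(r0, 0) = (r1, □, L) → [r1]□□11110
Step 2: δ(r1, □) = (rA, 1, L) → [rA]□1□11110

The machine reaches the accept state rA and halts.

Answer: Accept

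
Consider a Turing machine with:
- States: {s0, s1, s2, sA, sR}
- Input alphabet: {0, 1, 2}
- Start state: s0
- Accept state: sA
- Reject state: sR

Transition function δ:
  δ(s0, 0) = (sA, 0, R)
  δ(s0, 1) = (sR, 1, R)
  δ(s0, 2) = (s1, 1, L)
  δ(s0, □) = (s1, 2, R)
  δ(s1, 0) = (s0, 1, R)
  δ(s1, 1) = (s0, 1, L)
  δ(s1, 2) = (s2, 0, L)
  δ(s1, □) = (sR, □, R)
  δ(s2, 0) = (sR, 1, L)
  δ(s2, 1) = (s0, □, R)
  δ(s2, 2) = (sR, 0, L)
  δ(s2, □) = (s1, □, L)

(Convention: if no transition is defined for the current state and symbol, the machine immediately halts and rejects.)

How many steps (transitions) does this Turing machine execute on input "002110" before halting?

Execution trace:
Initial: [s0]002110
Step 1: δ(s0, 0) = (sA, 0, R) → 0[sA]02110

The machine reaches the accept state sA and halts.

The machine executed 1 step before halting.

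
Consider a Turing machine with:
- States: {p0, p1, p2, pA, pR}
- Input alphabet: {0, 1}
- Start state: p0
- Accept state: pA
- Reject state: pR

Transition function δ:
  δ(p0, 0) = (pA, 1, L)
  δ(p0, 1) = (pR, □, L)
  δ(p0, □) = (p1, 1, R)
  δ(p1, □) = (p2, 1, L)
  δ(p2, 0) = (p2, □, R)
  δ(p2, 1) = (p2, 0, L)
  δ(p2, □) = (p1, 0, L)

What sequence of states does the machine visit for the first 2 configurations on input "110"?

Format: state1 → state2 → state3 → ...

Execution trace:
Initial: [p0]110
Step 1: δ(p0, 1) = (pR, □, L) → [pR]□□10

The machine reaches the reject state pR and halts.

State sequence: p0 → pR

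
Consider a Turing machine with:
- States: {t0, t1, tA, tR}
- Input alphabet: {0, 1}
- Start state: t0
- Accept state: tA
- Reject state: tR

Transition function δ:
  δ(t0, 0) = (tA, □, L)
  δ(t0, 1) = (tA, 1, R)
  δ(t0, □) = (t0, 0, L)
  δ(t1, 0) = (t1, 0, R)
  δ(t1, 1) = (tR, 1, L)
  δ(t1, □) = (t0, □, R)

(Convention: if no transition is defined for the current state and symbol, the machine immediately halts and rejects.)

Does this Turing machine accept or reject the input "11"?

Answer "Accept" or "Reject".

Execution trace:
Initial: [t0]11
Step 1: δ(t0, 1) = (tA, 1, R) → 1[tA]1

The machine reaches the accept state tA and halts.

Answer: Accept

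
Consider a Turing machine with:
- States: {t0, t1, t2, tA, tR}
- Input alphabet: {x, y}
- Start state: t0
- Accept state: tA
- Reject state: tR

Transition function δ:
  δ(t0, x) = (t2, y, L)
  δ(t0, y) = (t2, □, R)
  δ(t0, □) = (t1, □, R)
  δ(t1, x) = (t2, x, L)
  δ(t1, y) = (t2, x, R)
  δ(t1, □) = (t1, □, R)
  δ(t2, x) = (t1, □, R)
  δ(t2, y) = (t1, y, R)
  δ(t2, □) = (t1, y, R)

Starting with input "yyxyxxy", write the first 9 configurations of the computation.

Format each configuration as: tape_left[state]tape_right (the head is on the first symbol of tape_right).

Transitions applied:
Step 1: δ(t0, y) = (t2, □, R)
Step 2: δ(t2, y) = (t1, y, R)
Step 3: δ(t1, x) = (t2, x, L)
Step 4: δ(t2, y) = (t1, y, R)
Step 5: δ(t1, x) = (t2, x, L)
Step 6: δ(t2, y) = (t1, y, R)
Step 7: δ(t1, x) = (t2, x, L)
Step 8: δ(t2, y) = (t1, y, R)

The first 9 configurations are:
[t0]yyxyxxy ⊢ □[t2]yxyxxy ⊢ □y[t1]xyxxy ⊢ □[t2]yxyxxy ⊢ □y[t1]xyxxy ⊢ □[t2]yxyxxy ⊢ □y[t1]xyxxy ⊢ □[t2]yxyxxy ⊢ □y[t1]xyxxy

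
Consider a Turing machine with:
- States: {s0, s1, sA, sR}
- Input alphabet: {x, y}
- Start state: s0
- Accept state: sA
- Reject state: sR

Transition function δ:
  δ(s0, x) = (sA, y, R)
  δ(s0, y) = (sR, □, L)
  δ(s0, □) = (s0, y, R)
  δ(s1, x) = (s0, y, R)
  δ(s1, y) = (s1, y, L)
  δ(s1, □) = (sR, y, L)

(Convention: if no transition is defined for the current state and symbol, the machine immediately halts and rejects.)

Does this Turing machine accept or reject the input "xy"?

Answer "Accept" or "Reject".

Execution trace:
Initial: [s0]xy
Step 1: δ(s0, x) = (sA, y, R) → y[sA]y

The machine reaches the accept state sA and halts.

Answer: Accept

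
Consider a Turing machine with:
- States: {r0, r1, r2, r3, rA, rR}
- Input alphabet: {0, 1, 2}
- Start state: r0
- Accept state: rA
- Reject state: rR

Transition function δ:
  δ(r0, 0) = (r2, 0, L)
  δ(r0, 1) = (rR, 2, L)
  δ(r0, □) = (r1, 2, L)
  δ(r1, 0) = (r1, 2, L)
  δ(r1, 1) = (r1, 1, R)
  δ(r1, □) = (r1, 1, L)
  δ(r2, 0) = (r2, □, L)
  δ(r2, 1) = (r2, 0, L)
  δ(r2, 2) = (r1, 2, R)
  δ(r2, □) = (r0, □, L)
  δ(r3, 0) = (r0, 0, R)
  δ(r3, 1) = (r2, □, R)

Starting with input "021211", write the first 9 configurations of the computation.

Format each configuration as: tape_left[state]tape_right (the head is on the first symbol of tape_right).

Transitions applied:
Step 1: δ(r0, 0) = (r2, 0, L)
Step 2: δ(r2, □) = (r0, □, L)
Step 3: δ(r0, □) = (r1, 2, L)
Step 4: δ(r1, □) = (r1, 1, L)
Step 5: δ(r1, □) = (r1, 1, L)
Step 6: δ(r1, □) = (r1, 1, L)
Step 7: δ(r1, □) = (r1, 1, L)
Step 8: δ(r1, □) = (r1, 1, L)

The first 9 configurations are:
[r0]021211 ⊢ [r2]□021211 ⊢ [r0]□□021211 ⊢ [r1]□2□021211 ⊢ [r1]□12□021211 ⊢ [r1]□112□021211 ⊢ [r1]□1112□021211 ⊢ [r1]□11112□021211 ⊢ [r1]□111112□021211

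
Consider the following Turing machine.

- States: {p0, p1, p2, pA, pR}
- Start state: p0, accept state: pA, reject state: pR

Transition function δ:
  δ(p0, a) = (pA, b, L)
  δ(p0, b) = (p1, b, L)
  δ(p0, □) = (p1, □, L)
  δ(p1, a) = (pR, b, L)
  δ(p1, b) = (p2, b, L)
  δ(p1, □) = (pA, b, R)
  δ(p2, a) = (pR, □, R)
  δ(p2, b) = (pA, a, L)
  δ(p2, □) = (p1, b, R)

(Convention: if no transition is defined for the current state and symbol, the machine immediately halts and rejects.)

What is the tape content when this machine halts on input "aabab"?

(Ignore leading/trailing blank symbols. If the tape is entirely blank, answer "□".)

Execution trace:
Initial: [p0]aabab
Step 1: δ(p0, a) = (pA, b, L) → [pA]□babab

The machine reaches the accept state pA and halts.

Final tape (ignoring leading/trailing blanks): babab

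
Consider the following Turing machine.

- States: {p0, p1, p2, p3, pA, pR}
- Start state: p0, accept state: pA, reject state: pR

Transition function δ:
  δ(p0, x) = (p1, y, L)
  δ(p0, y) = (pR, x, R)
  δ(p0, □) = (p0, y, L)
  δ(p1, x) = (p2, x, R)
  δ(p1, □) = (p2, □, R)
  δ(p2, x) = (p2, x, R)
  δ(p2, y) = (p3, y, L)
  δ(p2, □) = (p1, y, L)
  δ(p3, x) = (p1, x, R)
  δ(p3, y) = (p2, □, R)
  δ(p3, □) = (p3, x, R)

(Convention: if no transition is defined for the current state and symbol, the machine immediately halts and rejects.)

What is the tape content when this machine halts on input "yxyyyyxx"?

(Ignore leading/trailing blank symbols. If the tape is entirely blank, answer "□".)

Execution trace:
Initial: [p0]yxyyyyxx
Step 1: δ(p0, y) = (pR, x, R) → x[pR]xyyyyxx

The machine reaches the reject state pR and halts.

Final tape (ignoring leading/trailing blanks): xxyyyyxx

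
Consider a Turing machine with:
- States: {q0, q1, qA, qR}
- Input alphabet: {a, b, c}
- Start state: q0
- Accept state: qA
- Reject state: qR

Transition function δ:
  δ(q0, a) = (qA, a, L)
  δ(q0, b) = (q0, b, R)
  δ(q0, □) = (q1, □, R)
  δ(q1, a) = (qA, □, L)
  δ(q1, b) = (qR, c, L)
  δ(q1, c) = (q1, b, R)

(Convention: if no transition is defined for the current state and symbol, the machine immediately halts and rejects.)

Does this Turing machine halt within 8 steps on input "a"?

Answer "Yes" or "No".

Execution trace:
Initial: [q0]a
Step 1: δ(q0, a) = (qA, a, L) → [qA]□a

The machine reaches the accept state qA and halts.
The machine halted after 1 step (within the 8-step bound).

Answer: Yes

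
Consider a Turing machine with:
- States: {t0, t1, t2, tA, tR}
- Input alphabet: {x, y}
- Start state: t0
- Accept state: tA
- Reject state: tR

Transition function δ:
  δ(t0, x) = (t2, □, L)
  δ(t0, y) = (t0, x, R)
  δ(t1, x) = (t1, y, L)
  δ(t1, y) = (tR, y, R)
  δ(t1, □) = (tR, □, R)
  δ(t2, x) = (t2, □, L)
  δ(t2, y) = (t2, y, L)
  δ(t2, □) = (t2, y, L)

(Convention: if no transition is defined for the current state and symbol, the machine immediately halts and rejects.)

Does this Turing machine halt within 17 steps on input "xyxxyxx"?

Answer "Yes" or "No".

Execution trace:
Initial: [t0]xyxxyxx
Step 1: δ(t0, x) = (t2, □, L) → [t2]□□yxxyxx
Step 2: δ(t2, □) = (t2, y, L) → [t2]□y□yxxyxx
Step 3: δ(t2, □) = (t2, y, L) → [t2]□yy□yxxyxx
Step 4: δ(t2, □) = (t2, y, L) → [t2]□yyy□yxxyxx
Step 5: δ(t2, □) = (t2, y, L) → [t2]□yyyy□yxxyxx
Step 6: δ(t2, □) = (t2, y, L) → [t2]□yyyyy□yxxyxx
Step 7: δ(t2, □) = (t2, y, L) → [t2]□yyyyyy□yxxyxx
Step 8: δ(t2, □) = (t2, y, L) → [t2]□yyyyyyy□yxxyxx
Step 9: δ(t2, □) = (t2, y, L) → [t2]□yyyyyyyy□yxxyxx
Step 10: δ(t2, □) = (t2, y, L) → [t2]□yyyyyyyyy□yxxyxx
Step 11: δ(t2, □) = (t2, y, L) → [t2]□yyyyyyyyyy□yxxyxx
Step 12: δ(t2, □) = (t2, y, L) → [t2]□yyyyyyyyyyy□yxxyxx
Step 13: δ(t2, □) = (t2, y, L) → [t2]□yyyyyyyyyyyy□yxxyxx
Step 14: δ(t2, □) = (t2, y, L) → [t2]□yyyyyyyyyyyyy□yxxyxx
Step 15: δ(t2, □) = (t2, y, L) → [t2]□yyyyyyyyyyyyyy□yxxyxx
Step 16: δ(t2, □) = (t2, y, L) → [t2]□yyyyyyyyyyyyyyy□yxxyxx
Step 17: δ(t2, □) = (t2, y, L) → [t2]□yyyyyyyyyyyyyyyy□yxxyxx

The machine has not reached a halting state after 17 steps.
The machine did not halt within the 17-step bound.

Answer: No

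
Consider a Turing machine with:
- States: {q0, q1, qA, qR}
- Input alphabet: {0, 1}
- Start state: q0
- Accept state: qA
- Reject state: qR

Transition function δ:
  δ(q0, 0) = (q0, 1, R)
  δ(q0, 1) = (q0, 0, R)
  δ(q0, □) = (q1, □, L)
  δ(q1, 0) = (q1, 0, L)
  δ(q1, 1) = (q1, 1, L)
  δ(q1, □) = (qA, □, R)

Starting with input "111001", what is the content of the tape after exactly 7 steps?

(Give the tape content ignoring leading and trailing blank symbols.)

Execution trace:
Initial: [q0]111001
Step 1: δ(q0, 1) = (q0, 0, R) → 0[q0]11001
Step 2: δ(q0, 1) = (q0, 0, R) → 00[q0]1001
Step 3: δ(q0, 1) = (q0, 0, R) → 000[q0]001
Step 4: δ(q0, 0) = (q0, 1, R) → 0001[q0]01
Step 5: δ(q0, 0) = (q0, 1, R) → 00011[q0]1
Step 6: δ(q0, 1) = (q0, 0, R) → 000110[q0]□
Step 7: δ(q0, □) = (q1, □, L) → 00011[q1]0□

After 7 steps, the tape (ignoring leading/trailing blanks) is: 000110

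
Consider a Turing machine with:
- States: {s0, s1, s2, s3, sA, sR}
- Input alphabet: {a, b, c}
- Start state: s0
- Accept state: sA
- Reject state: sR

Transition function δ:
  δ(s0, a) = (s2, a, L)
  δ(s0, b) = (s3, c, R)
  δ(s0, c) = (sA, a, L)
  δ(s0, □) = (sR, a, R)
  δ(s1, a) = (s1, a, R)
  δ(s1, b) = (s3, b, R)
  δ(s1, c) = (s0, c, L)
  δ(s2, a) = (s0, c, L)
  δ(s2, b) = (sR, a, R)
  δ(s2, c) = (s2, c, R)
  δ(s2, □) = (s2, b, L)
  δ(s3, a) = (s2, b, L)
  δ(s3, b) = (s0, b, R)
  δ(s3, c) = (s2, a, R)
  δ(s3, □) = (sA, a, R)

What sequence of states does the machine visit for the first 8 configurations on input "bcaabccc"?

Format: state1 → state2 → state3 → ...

Execution trace:
Initial: [s0]bcaabccc
Step 1: δ(s0, b) = (s3, c, R) → c[s3]caabccc
Step 2: δ(s3, c) = (s2, a, R) → ca[s2]aabccc
Step 3: δ(s2, a) = (s0, c, L) → c[s0]acabccc
Step 4: δ(s0, a) = (s2, a, L) → [s2]cacabccc
Step 5: δ(s2, c) = (s2, c, R) → c[s2]acabccc
Step 6: δ(s2, a) = (s0, c, L) → [s0]cccabccc
Step 7: δ(s0, c) = (sA, a, L) → [sA]□accabccc

The machine reaches the accept state sA and halts.

State sequence: s0 → s3 → s2 → s0 → s2 → s2 → s0 → sA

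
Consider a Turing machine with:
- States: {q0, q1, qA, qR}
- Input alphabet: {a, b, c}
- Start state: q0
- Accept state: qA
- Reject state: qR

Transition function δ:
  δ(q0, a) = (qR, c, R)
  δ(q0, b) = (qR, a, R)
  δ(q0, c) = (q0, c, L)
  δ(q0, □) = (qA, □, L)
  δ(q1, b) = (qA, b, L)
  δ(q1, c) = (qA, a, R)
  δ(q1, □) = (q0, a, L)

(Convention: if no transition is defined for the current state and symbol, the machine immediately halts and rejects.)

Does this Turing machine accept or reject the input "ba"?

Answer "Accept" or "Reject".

Execution trace:
Initial: [q0]ba
Step 1: δ(q0, b) = (qR, a, R) → a[qR]a

The machine reaches the reject state qR and halts.

Answer: Reject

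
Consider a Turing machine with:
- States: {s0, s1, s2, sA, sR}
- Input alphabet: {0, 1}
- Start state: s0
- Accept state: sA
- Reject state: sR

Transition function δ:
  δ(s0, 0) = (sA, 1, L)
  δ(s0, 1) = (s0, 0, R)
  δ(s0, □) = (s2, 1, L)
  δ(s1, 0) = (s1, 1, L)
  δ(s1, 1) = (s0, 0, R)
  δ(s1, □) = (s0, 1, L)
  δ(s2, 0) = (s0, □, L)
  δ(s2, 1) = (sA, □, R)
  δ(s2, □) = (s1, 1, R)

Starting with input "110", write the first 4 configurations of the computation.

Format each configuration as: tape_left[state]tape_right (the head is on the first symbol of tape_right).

Transitions applied:
Step 1: δ(s0, 1) = (s0, 0, R)
Step 2: δ(s0, 1) = (s0, 0, R)
Step 3: δ(s0, 0) = (sA, 1, L)

The first 4 configurations are:
[s0]110 ⊢ 0[s0]10 ⊢ 00[s0]0 ⊢ 0[sA]01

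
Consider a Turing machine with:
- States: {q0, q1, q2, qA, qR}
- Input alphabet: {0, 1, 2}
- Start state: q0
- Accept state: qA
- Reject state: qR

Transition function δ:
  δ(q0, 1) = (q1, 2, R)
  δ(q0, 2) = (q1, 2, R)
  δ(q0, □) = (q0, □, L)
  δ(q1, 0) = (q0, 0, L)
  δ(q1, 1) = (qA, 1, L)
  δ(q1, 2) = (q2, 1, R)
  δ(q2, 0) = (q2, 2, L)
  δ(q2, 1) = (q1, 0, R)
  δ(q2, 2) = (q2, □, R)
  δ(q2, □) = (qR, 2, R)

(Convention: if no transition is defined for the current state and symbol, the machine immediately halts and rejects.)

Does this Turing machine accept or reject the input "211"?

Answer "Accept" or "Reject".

Execution trace:
Initial: [q0]211
Step 1: δ(q0, 2) = (q1, 2, R) → 2[q1]11
Step 2: δ(q1, 1) = (qA, 1, L) → [qA]211

The machine reaches the accept state qA and halts.

Answer: Accept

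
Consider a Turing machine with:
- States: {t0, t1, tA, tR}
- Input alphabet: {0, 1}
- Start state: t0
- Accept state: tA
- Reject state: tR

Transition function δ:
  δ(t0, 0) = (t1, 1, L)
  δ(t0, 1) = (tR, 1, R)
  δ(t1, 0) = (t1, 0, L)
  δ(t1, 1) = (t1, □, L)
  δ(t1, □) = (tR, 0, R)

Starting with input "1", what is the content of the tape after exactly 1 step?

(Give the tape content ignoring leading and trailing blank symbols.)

Execution trace:
Initial: [t0]1
Step 1: δ(t0, 1) = (tR, 1, R) → 1[tR]□

The machine reaches the reject state tR and halts.

After 1 step, the tape (ignoring leading/trailing blanks) is: 1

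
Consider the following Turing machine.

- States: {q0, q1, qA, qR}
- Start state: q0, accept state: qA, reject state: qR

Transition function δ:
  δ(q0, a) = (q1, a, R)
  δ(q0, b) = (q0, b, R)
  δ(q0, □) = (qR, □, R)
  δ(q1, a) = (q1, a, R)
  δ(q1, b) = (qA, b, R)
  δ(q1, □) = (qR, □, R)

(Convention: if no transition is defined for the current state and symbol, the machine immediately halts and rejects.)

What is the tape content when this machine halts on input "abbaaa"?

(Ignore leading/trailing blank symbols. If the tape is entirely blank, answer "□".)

Execution trace:
Initial: [q0]abbaaa
Step 1: δ(q0, a) = (q1, a, R) → a[q1]bbaaa
Step 2: δ(q1, b) = (qA, b, R) → ab[qA]baaa

The machine reaches the accept state qA and halts.

Final tape (ignoring leading/trailing blanks): abbaaa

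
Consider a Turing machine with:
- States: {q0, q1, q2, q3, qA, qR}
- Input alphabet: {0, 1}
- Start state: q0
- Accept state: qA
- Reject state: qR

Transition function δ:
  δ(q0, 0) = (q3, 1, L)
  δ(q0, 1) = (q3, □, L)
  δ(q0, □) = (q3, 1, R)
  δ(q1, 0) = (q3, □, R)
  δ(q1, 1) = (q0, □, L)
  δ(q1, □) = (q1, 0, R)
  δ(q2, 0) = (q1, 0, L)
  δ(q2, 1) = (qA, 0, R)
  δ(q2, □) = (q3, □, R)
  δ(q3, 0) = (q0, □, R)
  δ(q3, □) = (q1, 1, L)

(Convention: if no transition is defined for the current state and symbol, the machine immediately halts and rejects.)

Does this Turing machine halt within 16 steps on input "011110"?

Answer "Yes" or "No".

Execution trace:
Initial: [q0]011110
Step 1: δ(q0, 0) = (q3, 1, L) → [q3]□111110
Step 2: δ(q3, □) = (q1, 1, L) → [q1]□1111110
Step 3: δ(q1, □) = (q1, 0, R) → 0[q1]1111110
Step 4: δ(q1, 1) = (q0, □, L) → [q0]0□111110
Step 5: δ(q0, 0) = (q3, 1, L) → [q3]□1□111110
Step 6: δ(q3, □) = (q1, 1, L) → [q1]□11□111110
Step 7: δ(q1, □) = (q1, 0, R) → 0[q1]11□111110
Step 8: δ(q1, 1) = (q0, □, L) → [q0]0□1□111110
Step 9: δ(q0, 0) = (q3, 1, L) → [q3]□1□1□111110
Step 10: δ(q3, □) = (q1, 1, L) → [q1]□11□1□111110
Step 11: δ(q1, □) = (q1, 0, R) → 0[q1]11□1□111110
Step 12: δ(q1, 1) = (q0, □, L) → [q0]0□1□1□111110
Step 13: δ(q0, 0) = (q3, 1, L) → [q3]□1□1□1□111110
Step 14: δ(q3, □) = (q1, 1, L) → [q1]□11□1□1□111110
Step 15: δ(q1, □) = (q1, 0, R) → 0[q1]11□1□1□111110
Step 16: δ(q1, 1) = (q0, □, L) → [q0]0□1□1□1□111110

The machine has not reached a halting state after 16 steps.
The machine did not halt within the 16-step bound.

Answer: No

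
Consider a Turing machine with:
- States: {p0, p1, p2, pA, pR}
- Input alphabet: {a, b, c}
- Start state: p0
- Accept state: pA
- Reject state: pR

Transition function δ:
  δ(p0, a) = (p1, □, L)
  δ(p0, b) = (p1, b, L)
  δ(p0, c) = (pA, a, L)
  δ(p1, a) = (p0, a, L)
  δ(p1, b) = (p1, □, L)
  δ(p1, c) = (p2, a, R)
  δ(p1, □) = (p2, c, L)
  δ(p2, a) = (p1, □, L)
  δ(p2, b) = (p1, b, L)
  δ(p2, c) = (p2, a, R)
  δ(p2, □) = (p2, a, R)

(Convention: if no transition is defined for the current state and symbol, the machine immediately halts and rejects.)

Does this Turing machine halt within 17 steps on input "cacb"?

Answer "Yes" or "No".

Execution trace:
Initial: [p0]cacb
Step 1: δ(p0, c) = (pA, a, L) → [pA]□aacb

The machine reaches the accept state pA and halts.
The machine halted after 1 step (within the 17-step bound).

Answer: Yes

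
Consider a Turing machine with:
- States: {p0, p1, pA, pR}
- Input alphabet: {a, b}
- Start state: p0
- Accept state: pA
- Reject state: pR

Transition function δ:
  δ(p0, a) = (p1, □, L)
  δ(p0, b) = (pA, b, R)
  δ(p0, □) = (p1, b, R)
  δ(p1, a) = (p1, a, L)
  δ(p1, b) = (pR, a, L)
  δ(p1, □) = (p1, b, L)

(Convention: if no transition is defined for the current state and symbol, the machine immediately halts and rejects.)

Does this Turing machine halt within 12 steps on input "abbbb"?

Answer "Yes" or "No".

Execution trace:
Initial: [p0]abbbb
Step 1: δ(p0, a) = (p1, □, L) → [p1]□□bbbb
Step 2: δ(p1, □) = (p1, b, L) → [p1]□b□bbbb
Step 3: δ(p1, □) = (p1, b, L) → [p1]□bb□bbbb
Step 4: δ(p1, □) = (p1, b, L) → [p1]□bbb□bbbb
Step 5: δ(p1, □) = (p1, b, L) → [p1]□bbbb□bbbb
Step 6: δ(p1, □) = (p1, b, L) → [p1]□bbbbb□bbbb
Step 7: δ(p1, □) = (p1, b, L) → [p1]□bbbbbb□bbbb
Step 8: δ(p1, □) = (p1, b, L) → [p1]□bbbbbbb□bbbb
Step 9: δ(p1, □) = (p1, b, L) → [p1]□bbbbbbbb□bbbb
Step 10: δ(p1, □) = (p1, b, L) → [p1]□bbbbbbbbb□bbbb
Step 11: δ(p1, □) = (p1, b, L) → [p1]□bbbbbbbbbb□bbbb
Step 12: δ(p1, □) = (p1, b, L) → [p1]□bbbbbbbbbbb□bbbb

The machine has not reached a halting state after 12 steps.
The machine did not halt within the 12-step bound.

Answer: No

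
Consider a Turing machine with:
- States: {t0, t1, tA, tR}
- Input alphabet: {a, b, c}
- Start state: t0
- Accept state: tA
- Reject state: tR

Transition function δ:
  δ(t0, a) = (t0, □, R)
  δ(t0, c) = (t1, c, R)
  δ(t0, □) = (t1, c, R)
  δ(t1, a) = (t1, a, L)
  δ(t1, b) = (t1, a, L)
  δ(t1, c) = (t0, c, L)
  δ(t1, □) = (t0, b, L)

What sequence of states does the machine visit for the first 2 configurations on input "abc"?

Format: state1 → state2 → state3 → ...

Execution trace:
Initial: [t0]abc
Step 1: δ(t0, a) = (t0, □, R) → □[t0]bc

No transition is defined for δ(t0, b). By convention the machine halts and rejects.

State sequence: t0 → t0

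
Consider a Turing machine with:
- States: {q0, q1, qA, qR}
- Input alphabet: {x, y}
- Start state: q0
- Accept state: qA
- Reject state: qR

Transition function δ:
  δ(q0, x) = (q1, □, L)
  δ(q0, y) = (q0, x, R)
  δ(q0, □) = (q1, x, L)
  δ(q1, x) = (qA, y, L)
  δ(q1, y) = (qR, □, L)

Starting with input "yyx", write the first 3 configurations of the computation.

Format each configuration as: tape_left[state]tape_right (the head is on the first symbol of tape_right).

Transitions applied:
Step 1: δ(q0, y) = (q0, x, R)
Step 2: δ(q0, y) = (q0, x, R)

The first 3 configurations are:
[q0]yyx ⊢ x[q0]yx ⊢ xx[q0]x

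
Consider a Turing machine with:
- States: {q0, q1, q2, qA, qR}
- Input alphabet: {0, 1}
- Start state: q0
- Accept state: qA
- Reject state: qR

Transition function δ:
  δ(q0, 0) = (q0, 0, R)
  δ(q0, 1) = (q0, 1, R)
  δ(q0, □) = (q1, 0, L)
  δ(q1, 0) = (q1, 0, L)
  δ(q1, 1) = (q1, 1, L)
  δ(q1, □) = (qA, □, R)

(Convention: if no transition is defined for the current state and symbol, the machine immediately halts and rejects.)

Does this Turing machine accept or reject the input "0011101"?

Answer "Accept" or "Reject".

Execution trace:
Initial: [q0]0011101
Step 1: δ(q0, 0) = (q0, 0, R) → 0[q0]011101
Step 2: δ(q0, 0) = (q0, 0, R) → 00[q0]11101
Step 3: δ(q0, 1) = (q0, 1, R) → 001[q0]1101
Step 4: δ(q0, 1) = (q0, 1, R) → 0011[q0]101
Step 5: δ(q0, 1) = (q0, 1, R) → 00111[q0]01
Step 6: δ(q0, 0) = (q0, 0, R) → 001110[q0]1
Step 7: δ(q0, 1) = (q0, 1, R) → 0011101[q0]□
Step 8: δ(q0, □) = (q1, 0, L) → 001110[q1]10
Step 9: δ(q1, 1) = (q1, 1, L) → 00111[q1]010
Step 10: δ(q1, 0) = (q1, 0, L) → 0011[q1]1010
Step 11: δ(q1, 1) = (q1, 1, L) → 001[q1]11010
Step 12: δ(q1, 1) = (q1, 1, L) → 00[q1]111010
Step 13: δ(q1, 1) = (q1, 1, L) → 0[q1]0111010
Step 14: δ(q1, 0) = (q1, 0, L) → [q1]00111010
Step 15: δ(q1, 0) = (q1, 0, L) → [q1]□00111010
Step 16: δ(q1, □) = (qA, □, R) → □[qA]00111010

The machine reaches the accept state qA and halts.

Answer: Accept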